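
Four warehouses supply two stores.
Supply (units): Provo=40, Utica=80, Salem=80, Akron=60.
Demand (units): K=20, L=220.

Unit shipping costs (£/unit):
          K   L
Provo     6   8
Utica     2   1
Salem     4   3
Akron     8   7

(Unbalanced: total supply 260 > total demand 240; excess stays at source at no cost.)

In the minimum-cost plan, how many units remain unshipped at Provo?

An optimal plan:
  Provo to K: 20 units
  Utica to L: 80 units
  Salem to L: 80 units
  Akron to L: 60 units
Total cost = £860.
Provo ships 20 of its 40, leaving 20.

20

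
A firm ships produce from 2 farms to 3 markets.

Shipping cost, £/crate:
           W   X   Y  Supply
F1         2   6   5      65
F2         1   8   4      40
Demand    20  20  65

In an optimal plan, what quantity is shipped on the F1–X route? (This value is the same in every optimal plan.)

Optimal shipments:
  F1 to W: 20 crates
  F1 to X: 20 crates
  F1 to Y: 25 crates
  F2 to Y: 40 crates
Total cost = £445.
So F1→X carries 20 crates.

20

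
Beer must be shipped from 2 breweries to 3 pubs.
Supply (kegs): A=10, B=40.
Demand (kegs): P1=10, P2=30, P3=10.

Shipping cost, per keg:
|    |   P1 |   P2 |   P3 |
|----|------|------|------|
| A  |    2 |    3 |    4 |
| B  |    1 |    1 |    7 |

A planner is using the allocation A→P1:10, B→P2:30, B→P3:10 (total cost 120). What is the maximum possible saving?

Current plan cost = 10·2 + 30·1 + 10·7 = 120.
Optimal plan:
  A→P3: 10 × 4 = 40
  B→P1: 10 × 1 = 10
  B→P2: 30 × 1 = 30
Optimal cost = 80.
Saving = 120 − 80 = 40.

40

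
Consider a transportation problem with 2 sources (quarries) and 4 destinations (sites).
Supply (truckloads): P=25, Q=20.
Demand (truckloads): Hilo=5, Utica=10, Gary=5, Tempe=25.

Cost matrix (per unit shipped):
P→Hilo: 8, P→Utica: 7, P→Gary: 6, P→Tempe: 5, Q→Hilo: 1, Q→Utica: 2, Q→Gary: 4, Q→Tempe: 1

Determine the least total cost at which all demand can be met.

160

One minimum-cost allocation:
  P–Gary: 5 × 6 = 30
  P–Tempe: 20 × 5 = 100
  Q–Hilo: 5 × 1 = 5
  Q–Utica: 10 × 2 = 20
  Q–Tempe: 5 × 1 = 5
Total = 30 + 100 + 5 + 20 + 5 = 160.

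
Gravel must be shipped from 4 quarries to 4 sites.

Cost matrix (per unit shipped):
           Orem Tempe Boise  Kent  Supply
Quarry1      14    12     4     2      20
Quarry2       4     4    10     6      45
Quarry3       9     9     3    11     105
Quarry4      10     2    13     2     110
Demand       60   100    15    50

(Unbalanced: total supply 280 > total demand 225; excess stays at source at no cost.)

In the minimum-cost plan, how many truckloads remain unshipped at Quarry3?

55

Minimum-cost shipments:
  Quarry1→Kent: 20 × 2 = 40
  Quarry2→Orem: 25 × 4 = 100
  Quarry2→Tempe: 20 × 4 = 80
  Quarry3→Orem: 35 × 9 = 315
  Quarry3→Boise: 15 × 3 = 45
  Quarry4→Tempe: 80 × 2 = 160
  Quarry4→Kent: 30 × 2 = 60
Total cost = 800.
Quarry3 ships 50 of its 105, leaving 55.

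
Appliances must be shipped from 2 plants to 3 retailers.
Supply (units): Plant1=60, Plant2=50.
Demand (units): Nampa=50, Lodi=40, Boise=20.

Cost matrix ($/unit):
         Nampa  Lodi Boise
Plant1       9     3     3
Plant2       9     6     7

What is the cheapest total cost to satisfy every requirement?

An optimal shipping plan:
  Plant1->Lodi: 40 × $3 = $120
  Plant1->Boise: 20 × $3 = $60
  Plant2->Nampa: 50 × $9 = $450
Total = 120 + 60 + 450 = $630.
(Supply check: Plant1 ships 60; Plant2 ships 50.)

630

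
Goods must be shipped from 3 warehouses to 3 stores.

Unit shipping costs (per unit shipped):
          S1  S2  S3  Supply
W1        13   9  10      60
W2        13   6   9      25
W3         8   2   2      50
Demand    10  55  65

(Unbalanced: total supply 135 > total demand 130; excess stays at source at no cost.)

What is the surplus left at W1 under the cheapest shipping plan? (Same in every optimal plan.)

5

Minimum-cost shipments:
  W1->S1: 10 × 13 = 130
  W1->S2: 30 × 9 = 270
  W1->S3: 15 × 10 = 150
  W2->S2: 25 × 6 = 150
  W3->S3: 50 × 2 = 100
Total cost = 800.
W1 ships 55 of its 60, leaving 5.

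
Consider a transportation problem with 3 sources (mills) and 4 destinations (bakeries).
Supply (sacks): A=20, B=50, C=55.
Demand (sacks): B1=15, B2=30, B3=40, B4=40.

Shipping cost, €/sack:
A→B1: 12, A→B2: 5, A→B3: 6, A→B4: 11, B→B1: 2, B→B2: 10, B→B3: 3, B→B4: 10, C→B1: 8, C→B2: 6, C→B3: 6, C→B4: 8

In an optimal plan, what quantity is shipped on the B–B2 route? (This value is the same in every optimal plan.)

0

Solving gives:
  A–B2: 20 × €5 = €100
  B–B1: 15 × €2 = €30
  B–B3: 35 × €3 = €105
  C–B2: 10 × €6 = €60
  C–B3: 5 × €6 = €30
  C–B4: 40 × €8 = €320
Total cost = €645.
The route B→B2 is not used.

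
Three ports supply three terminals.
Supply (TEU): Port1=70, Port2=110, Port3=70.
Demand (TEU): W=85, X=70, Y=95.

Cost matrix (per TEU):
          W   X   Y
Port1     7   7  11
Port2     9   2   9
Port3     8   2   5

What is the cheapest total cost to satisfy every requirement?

1340

An optimal shipping plan:
  Port1 to W: 70 TEU
  Port2 to W: 15 TEU
  Port2 to X: 70 TEU
  Port2 to Y: 25 TEU
  Port3 to Y: 70 TEU
Total cost = 1340.
(Supply check: Port1 ships 70; Port2 ships 110; Port3 ships 70.)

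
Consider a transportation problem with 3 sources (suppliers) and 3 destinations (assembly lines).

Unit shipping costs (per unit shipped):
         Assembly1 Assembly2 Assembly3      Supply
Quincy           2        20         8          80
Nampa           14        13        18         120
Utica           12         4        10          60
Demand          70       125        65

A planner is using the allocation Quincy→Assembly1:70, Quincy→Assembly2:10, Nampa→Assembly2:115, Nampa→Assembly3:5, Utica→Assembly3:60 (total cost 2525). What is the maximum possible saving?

230

Current plan cost = 70·2 + 10·20 + 115·13 + 5·18 + 60·10 = 2525.
Optimal plan:
  Quincy–Assembly1: 70 × 2 = 140
  Quincy–Assembly3: 10 × 8 = 80
  Nampa–Assembly2: 65 × 13 = 845
  Nampa–Assembly3: 55 × 18 = 990
  Utica–Assembly2: 60 × 4 = 240
Optimal cost = 2295.
Saving = 2525 − 2295 = 230.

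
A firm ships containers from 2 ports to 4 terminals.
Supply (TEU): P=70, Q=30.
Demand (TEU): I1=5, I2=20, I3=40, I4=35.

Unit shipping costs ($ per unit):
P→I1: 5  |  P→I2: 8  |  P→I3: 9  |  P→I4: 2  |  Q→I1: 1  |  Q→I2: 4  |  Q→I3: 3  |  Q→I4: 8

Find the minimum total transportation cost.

An optimal shipping plan:
  P–I1: 5 × $5 = $25
  P–I2: 20 × $8 = $160
  P–I3: 10 × $9 = $90
  P–I4: 35 × $2 = $70
  Q–I3: 30 × $3 = $90
Total = 25 + 160 + 90 + 70 + 90 = $435.
(Supply check: P ships 70; Q ships 30.)

435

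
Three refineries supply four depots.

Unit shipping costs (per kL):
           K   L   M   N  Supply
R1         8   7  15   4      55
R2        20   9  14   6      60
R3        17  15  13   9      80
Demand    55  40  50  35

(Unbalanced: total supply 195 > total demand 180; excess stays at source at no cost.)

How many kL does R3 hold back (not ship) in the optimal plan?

15

Minimum-cost shipments:
  R1 to K: 55 × 8 = 440
  R2 to L: 40 × 9 = 360
  R2 to N: 20 × 6 = 120
  R3 to M: 50 × 13 = 650
  R3 to N: 15 × 9 = 135
Total cost = 1705.
R3 ships 65 of its 80, leaving 15.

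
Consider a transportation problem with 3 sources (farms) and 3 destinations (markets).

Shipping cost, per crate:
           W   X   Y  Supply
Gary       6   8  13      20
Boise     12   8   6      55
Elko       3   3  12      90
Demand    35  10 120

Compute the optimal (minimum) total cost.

1265

One minimum-cost allocation:
  Gary->Y: 20 × 13 = 260
  Boise->Y: 55 × 6 = 330
  Elko->W: 35 × 3 = 105
  Elko->X: 10 × 3 = 30
  Elko->Y: 45 × 12 = 540
Total = 260 + 330 + 105 + 30 + 540 = 1265.
(Supply check: Gary ships 20; Boise ships 55; Elko ships 90.)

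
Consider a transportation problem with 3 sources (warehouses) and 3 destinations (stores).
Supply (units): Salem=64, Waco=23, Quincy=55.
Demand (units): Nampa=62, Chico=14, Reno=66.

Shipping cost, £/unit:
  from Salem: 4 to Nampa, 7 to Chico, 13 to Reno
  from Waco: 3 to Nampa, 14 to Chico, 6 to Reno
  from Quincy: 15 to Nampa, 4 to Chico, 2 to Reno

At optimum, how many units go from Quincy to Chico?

0

Optimal shipments:
  Salem to Nampa: 50 × £4 = £200
  Salem to Chico: 14 × £7 = £98
  Waco to Nampa: 12 × £3 = £36
  Waco to Reno: 11 × £6 = £66
  Quincy to Reno: 55 × £2 = £110
Total cost = £510.
The route Quincy→Chico is not used.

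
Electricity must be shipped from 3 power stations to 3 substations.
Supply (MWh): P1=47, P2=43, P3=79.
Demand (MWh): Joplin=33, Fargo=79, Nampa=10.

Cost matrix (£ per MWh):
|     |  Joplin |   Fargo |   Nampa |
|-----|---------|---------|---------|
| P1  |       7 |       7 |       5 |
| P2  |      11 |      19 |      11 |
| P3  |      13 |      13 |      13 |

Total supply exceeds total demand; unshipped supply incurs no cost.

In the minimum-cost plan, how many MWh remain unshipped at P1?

0

Minimum-cost shipments:
  P1–Fargo: 47 × £7 = £329
  P2–Joplin: 33 × £11 = £363
  P2–Nampa: 10 × £11 = £110
  P3–Fargo: 32 × £13 = £416
Total cost = £1218.
P1 ships 47 of its 47, leaving 0.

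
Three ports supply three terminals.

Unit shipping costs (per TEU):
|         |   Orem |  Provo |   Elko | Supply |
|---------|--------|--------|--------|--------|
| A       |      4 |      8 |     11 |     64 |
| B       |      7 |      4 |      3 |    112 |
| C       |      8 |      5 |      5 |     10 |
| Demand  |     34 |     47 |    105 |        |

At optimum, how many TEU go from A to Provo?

Optimal shipments:
  A→Orem: 34 × 4 = 136
  A→Provo: 30 × 8 = 240
  B→Provo: 7 × 4 = 28
  B→Elko: 105 × 3 = 315
  C→Provo: 10 × 5 = 50
Total cost = 769.
So A→Provo carries 30 TEU.

30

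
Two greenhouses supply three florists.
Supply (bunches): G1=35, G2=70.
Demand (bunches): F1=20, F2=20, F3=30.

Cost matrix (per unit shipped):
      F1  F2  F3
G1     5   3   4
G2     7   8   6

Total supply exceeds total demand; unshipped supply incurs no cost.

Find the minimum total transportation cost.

350

One minimum-cost allocation:
  G1->F1: 15 × 5 = 75
  G1->F2: 20 × 3 = 60
  G2->F1: 5 × 7 = 35
  G2->F3: 30 × 6 = 180
Total = 75 + 60 + 35 + 180 = 350.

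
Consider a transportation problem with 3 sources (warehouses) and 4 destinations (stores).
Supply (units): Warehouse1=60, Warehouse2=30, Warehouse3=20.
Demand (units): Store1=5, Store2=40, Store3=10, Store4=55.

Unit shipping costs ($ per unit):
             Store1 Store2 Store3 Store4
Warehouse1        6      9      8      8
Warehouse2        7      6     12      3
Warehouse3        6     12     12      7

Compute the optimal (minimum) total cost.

A cheapest plan:
  Warehouse1->Store1: 5 units
  Warehouse1->Store2: 40 units
  Warehouse1->Store3: 10 units
  Warehouse1->Store4: 5 units
  Warehouse2->Store4: 30 units
  Warehouse3->Store4: 20 units
Total cost = $740.
(Supply check: Warehouse1 ships 60; Warehouse2 ships 30; Warehouse3 ships 20.)

740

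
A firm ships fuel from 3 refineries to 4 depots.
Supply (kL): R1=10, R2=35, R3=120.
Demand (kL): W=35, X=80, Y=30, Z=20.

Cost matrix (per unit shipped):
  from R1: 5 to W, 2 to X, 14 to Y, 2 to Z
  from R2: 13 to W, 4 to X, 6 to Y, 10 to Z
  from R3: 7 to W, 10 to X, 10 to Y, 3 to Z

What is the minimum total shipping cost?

Optimal allocation:
  R1->X: 10 × 2 = 20
  R2->X: 35 × 4 = 140
  R3->W: 35 × 7 = 245
  R3->X: 35 × 10 = 350
  R3->Y: 30 × 10 = 300
  R3->Z: 20 × 3 = 60
Total = 20 + 140 + 245 + 350 + 300 + 60 = 1115.
(Supply check: R1 ships 10; R2 ships 35; R3 ships 120.)

1115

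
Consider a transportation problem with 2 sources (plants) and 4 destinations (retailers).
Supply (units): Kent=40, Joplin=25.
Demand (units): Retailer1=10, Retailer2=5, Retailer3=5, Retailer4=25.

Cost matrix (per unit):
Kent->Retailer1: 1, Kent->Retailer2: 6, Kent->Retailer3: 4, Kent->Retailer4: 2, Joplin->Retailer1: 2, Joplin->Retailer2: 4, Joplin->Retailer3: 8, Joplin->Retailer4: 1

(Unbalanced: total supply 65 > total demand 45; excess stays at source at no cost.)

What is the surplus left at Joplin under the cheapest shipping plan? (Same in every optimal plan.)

Minimum-cost shipments:
  Kent–Retailer1: 10 × 1 = 10
  Kent–Retailer3: 5 × 4 = 20
  Kent–Retailer4: 5 × 2 = 10
  Joplin–Retailer2: 5 × 4 = 20
  Joplin–Retailer4: 20 × 1 = 20
Total cost = 80.
Joplin ships 25 of its 25, leaving 0.

0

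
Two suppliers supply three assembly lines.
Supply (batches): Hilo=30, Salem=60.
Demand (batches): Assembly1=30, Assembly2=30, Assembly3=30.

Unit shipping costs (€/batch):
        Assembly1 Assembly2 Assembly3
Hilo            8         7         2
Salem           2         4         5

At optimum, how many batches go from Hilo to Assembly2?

The minimum-cost plan:
  Hilo–Assembly3: 30 × €2 = €60
  Salem–Assembly1: 30 × €2 = €60
  Salem–Assembly2: 30 × €4 = €120
Total cost = €240.
The route Hilo→Assembly2 is not used.

0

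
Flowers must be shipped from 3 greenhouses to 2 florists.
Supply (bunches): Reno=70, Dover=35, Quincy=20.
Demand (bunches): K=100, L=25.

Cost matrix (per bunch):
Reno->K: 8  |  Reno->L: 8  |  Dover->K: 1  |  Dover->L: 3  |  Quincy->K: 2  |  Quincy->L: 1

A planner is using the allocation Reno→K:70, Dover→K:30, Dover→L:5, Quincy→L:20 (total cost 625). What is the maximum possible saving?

Current plan cost = 70·8 + 30·1 + 5·3 + 20·1 = 625.
Optimal plan:
  Reno–K: 65 × 8 = 520
  Reno–L: 5 × 8 = 40
  Dover–K: 35 × 1 = 35
  Quincy–L: 20 × 1 = 20
Optimal cost = 615.
Saving = 625 − 615 = 10.

10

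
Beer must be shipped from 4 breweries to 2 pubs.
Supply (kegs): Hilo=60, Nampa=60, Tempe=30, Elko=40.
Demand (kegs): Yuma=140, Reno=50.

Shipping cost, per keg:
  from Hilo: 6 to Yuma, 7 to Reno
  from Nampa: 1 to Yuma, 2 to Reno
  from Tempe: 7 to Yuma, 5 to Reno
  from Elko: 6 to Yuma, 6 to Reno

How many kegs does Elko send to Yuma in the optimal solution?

20

The minimum-cost plan:
  Hilo to Yuma: 60 × 6 = 360
  Nampa to Yuma: 60 × 1 = 60
  Tempe to Reno: 30 × 5 = 150
  Elko to Yuma: 20 × 6 = 120
  Elko to Reno: 20 × 6 = 120
Total cost = 810.
So Elko→Yuma carries 20 kegs.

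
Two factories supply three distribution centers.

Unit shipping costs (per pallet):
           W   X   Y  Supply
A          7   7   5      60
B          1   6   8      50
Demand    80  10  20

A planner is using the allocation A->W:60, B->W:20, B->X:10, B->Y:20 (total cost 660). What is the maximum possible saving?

Current plan cost = 60·7 + 20·1 + 10·6 + 20·8 = 660.
Optimal plan:
  A–W: 30 × 7 = 210
  A–X: 10 × 7 = 70
  A–Y: 20 × 5 = 100
  B–W: 50 × 1 = 50
Optimal cost = 430.
Saving = 660 − 430 = 230.

230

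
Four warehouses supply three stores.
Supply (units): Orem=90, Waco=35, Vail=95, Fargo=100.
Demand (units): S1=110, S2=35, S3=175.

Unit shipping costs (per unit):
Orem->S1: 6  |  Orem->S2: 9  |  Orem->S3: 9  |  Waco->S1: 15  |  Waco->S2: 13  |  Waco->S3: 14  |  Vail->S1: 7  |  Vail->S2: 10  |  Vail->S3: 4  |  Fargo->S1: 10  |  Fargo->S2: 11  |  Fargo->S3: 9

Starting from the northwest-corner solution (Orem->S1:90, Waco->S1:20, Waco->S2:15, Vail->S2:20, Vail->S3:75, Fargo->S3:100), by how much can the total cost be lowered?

140

Current plan cost = 90·6 + 20·15 + 15·13 + 20·10 + 75·4 + 100·9 = 2435.
Optimal plan:
  Orem→S1: 90 units
  Waco→S2: 35 units
  Vail→S3: 95 units
  Fargo→S1: 20 units
  Fargo→S3: 80 units
Optimal cost = 2295.
Saving = 2435 − 2295 = 140.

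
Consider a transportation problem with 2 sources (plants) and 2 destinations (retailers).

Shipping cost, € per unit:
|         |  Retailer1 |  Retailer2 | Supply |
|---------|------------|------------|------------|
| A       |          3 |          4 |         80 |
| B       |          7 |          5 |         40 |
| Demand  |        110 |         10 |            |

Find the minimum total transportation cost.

500

Optimal allocation:
  A->Retailer1: 80 × €3 = €240
  B->Retailer1: 30 × €7 = €210
  B->Retailer2: 10 × €5 = €50
Total = 240 + 210 + 50 = €500.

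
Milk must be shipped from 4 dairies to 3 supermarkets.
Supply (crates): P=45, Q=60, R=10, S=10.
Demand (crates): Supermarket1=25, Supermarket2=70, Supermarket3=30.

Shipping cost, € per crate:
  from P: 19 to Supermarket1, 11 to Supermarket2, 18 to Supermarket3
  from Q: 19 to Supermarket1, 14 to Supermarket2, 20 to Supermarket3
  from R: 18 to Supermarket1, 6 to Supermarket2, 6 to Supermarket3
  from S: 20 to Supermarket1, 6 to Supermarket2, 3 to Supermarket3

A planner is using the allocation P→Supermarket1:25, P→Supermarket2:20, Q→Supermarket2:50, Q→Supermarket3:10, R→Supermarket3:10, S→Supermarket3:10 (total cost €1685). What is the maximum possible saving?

75

Current plan cost = 25·19 + 20·11 + 50·14 + 10·20 + 10·6 + 10·3 = €1685.
Optimal plan:
  P->Supermarket2: 45 × €11 = €495
  Q->Supermarket1: 25 × €19 = €475
  Q->Supermarket2: 25 × €14 = €350
  Q->Supermarket3: 10 × €20 = €200
  R->Supermarket3: 10 × €6 = €60
  S->Supermarket3: 10 × €3 = €30
Optimal cost = €1610.
Saving = 1685 − 1610 = €75.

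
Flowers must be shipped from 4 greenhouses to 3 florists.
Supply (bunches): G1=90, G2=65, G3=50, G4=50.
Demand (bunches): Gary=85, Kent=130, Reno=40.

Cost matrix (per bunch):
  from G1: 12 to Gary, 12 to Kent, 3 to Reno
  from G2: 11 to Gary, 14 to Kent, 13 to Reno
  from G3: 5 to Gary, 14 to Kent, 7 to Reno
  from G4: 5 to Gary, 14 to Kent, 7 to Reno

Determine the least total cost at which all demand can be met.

One minimum-cost allocation:
  G1 to Kent: 50 × 12 = 600
  G1 to Reno: 40 × 3 = 120
  G2 to Kent: 65 × 14 = 910
  G3 to Gary: 50 × 5 = 250
  G4 to Gary: 35 × 5 = 175
  G4 to Kent: 15 × 14 = 210
Total = 600 + 120 + 910 + 250 + 175 + 210 = 2265.
(Supply check: G1 ships 90; G2 ships 65; G3 ships 50; G4 ships 50.)

2265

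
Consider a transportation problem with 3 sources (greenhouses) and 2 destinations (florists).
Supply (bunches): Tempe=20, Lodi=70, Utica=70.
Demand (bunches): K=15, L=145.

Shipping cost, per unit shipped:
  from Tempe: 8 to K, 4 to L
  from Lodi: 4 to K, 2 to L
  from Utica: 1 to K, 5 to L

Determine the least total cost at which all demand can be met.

510

Optimal allocation:
  Tempe–L: 20 × 4 = 80
  Lodi–L: 70 × 2 = 140
  Utica–K: 15 × 1 = 15
  Utica–L: 55 × 5 = 275
Total = 80 + 140 + 15 + 275 = 510.
(Supply check: Tempe ships 20; Lodi ships 70; Utica ships 70.)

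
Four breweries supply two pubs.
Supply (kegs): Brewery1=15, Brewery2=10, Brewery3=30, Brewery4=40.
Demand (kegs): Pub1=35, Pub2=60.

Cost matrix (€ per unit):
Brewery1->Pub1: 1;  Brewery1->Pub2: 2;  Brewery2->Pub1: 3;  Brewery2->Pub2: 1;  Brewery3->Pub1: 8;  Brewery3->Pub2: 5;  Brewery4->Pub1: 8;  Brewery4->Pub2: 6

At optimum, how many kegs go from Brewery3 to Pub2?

30

Solving gives:
  Brewery1->Pub1: 15 × €1 = €15
  Brewery2->Pub2: 10 × €1 = €10
  Brewery3->Pub2: 30 × €5 = €150
  Brewery4->Pub1: 20 × €8 = €160
  Brewery4->Pub2: 20 × €6 = €120
Total cost = €455.
So Brewery3→Pub2 carries 30 kegs.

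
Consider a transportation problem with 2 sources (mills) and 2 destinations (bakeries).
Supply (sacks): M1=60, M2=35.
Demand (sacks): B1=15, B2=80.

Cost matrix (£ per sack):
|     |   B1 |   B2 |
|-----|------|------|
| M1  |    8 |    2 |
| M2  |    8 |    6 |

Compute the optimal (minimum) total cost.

Optimal allocation:
  M1→B2: 60 × £2 = £120
  M2→B1: 15 × £8 = £120
  M2→B2: 20 × £6 = £120
Total = 120 + 120 + 120 = £360.

360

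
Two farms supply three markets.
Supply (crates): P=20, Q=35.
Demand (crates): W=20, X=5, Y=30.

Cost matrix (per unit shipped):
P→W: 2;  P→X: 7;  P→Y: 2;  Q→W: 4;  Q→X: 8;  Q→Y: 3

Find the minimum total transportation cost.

170

An optimal shipping plan:
  P to W: 20 crates
  Q to X: 5 crates
  Q to Y: 30 crates
Total cost = 170.
(Supply check: P ships 20; Q ships 35.)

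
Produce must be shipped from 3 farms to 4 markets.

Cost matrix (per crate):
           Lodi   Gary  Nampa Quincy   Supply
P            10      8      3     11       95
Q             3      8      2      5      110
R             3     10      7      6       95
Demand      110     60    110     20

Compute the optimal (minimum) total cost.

One minimum-cost allocation:
  P→Gary: 60 × 8 = 480
  P→Nampa: 35 × 3 = 105
  Q→Lodi: 15 × 3 = 45
  Q→Nampa: 75 × 2 = 150
  Q→Quincy: 20 × 5 = 100
  R→Lodi: 95 × 3 = 285
Total = 480 + 105 + 45 + 150 + 100 + 285 = 1165.
(Supply check: P ships 95; Q ships 110; R ships 95.)

1165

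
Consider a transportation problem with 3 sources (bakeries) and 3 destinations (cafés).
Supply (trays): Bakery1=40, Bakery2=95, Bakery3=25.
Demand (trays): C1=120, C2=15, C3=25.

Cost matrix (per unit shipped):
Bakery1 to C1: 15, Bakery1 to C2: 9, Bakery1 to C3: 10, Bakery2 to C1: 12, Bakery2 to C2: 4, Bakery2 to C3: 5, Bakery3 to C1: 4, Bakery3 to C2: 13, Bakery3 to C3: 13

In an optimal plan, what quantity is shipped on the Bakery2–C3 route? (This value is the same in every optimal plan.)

Solving gives:
  Bakery1->C1: 40 × 15 = 600
  Bakery2->C1: 55 × 12 = 660
  Bakery2->C2: 15 × 4 = 60
  Bakery2->C3: 25 × 5 = 125
  Bakery3->C1: 25 × 4 = 100
Total cost = 1545.
So Bakery2→C3 carries 25 trays.

25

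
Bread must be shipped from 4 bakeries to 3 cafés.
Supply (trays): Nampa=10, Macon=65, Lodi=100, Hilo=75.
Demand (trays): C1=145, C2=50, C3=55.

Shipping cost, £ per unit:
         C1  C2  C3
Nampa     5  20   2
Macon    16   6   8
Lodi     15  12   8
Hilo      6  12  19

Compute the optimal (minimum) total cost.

2140

Optimal allocation:
  Nampa–C1: 10 × £5 = £50
  Macon–C2: 50 × £6 = £300
  Macon–C3: 15 × £8 = £120
  Lodi–C1: 60 × £15 = £900
  Lodi–C3: 40 × £8 = £320
  Hilo–C1: 75 × £6 = £450
Total = 50 + 300 + 120 + 900 + 320 + 450 = £2140.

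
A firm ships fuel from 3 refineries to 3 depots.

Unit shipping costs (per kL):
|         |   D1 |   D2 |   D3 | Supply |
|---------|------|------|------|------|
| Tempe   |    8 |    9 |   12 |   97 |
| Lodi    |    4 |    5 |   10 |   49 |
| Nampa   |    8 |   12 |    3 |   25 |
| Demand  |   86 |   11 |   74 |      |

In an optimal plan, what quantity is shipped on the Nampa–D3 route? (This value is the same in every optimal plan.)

25

Optimal shipments:
  Tempe to D1: 37 × 8 = 296
  Tempe to D2: 11 × 9 = 99
  Tempe to D3: 49 × 12 = 588
  Lodi to D1: 49 × 4 = 196
  Nampa to D3: 25 × 3 = 75
Total cost = 1254.
So Nampa→D3 carries 25 kL.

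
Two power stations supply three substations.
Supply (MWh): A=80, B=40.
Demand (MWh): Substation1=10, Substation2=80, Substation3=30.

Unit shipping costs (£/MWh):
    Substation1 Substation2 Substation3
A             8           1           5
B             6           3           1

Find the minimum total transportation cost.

A cheapest plan:
  A->Substation2: 80 MWh
  B->Substation1: 10 MWh
  B->Substation3: 30 MWh
Total cost = £170.

170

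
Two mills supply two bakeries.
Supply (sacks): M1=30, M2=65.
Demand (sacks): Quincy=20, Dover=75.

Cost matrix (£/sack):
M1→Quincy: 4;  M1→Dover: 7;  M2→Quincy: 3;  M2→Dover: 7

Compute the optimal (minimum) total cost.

Optimal allocation:
  M1 to Dover: 30 × £7 = £210
  M2 to Quincy: 20 × £3 = £60
  M2 to Dover: 45 × £7 = £315
Total = 210 + 60 + 315 = £585.

585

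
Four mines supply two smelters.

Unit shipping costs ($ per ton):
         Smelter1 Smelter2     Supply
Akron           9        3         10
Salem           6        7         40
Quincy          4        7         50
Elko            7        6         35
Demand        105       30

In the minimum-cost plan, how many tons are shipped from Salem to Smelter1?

Optimal shipments:
  Akron→Smelter2: 10 × $3 = $30
  Salem→Smelter1: 40 × $6 = $240
  Quincy→Smelter1: 50 × $4 = $200
  Elko→Smelter1: 15 × $7 = $105
  Elko→Smelter2: 20 × $6 = $120
Total cost = $695.
So Salem→Smelter1 carries 40 tons.

40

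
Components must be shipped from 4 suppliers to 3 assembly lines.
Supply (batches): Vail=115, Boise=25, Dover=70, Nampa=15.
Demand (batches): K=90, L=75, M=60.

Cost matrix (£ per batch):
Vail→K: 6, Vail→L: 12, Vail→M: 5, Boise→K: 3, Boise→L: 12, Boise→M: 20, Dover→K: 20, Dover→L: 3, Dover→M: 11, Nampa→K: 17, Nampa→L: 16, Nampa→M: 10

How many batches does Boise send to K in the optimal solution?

Optimal shipments:
  Vail→K: 65 × £6 = £390
  Vail→M: 50 × £5 = £250
  Boise→K: 25 × £3 = £75
  Dover→L: 70 × £3 = £210
  Nampa→L: 5 × £16 = £80
  Nampa→M: 10 × £10 = £100
Total cost = £1105.
So Boise→K carries 25 batches.

25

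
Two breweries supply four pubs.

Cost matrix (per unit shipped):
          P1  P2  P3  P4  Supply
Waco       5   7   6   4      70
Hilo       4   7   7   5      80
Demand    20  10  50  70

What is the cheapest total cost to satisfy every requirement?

One minimum-cost allocation:
  Waco->P3: 50 × 6 = 300
  Waco->P4: 20 × 4 = 80
  Hilo->P1: 20 × 4 = 80
  Hilo->P2: 10 × 7 = 70
  Hilo->P4: 50 × 5 = 250
Total = 300 + 80 + 80 + 70 + 250 = 780.

780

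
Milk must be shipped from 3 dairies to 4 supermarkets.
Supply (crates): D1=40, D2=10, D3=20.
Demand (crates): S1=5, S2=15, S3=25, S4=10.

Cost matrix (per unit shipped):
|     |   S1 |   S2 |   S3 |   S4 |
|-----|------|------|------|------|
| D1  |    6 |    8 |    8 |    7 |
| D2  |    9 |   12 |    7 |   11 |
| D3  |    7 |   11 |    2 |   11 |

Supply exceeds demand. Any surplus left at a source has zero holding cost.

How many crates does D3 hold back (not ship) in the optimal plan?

0

An optimal plan:
  D1–S1: 5 × 6 = 30
  D1–S2: 15 × 8 = 120
  D1–S4: 10 × 7 = 70
  D2–S3: 5 × 7 = 35
  D3–S3: 20 × 2 = 40
Total cost = 295.
D3 ships 20 of its 20, leaving 0.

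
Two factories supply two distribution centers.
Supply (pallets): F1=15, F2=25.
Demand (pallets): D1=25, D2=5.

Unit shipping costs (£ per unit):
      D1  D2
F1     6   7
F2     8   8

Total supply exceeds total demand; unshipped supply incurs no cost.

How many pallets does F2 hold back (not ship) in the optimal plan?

10

An optimal plan:
  F1→D1: 15 × £6 = £90
  F2→D1: 10 × £8 = £80
  F2→D2: 5 × £8 = £40
Total cost = £210.
F2 ships 15 of its 25, leaving 10.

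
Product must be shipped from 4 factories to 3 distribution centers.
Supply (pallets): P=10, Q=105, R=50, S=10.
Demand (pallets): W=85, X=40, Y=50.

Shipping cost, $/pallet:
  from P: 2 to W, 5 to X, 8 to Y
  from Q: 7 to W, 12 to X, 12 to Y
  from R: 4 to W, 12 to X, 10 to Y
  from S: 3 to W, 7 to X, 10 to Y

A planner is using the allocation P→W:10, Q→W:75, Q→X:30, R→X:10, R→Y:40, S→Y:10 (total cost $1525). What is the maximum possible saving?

120

Current plan cost = 10·2 + 75·7 + 30·12 + 10·12 + 40·10 + 10·10 = $1525.
Optimal plan:
  P–X: 10 × $5 = $50
  Q–W: 35 × $7 = $245
  Q–X: 20 × $12 = $240
  Q–Y: 50 × $12 = $600
  R–W: 50 × $4 = $200
  S–X: 10 × $7 = $70
Optimal cost = $1405.
Saving = 1525 − 1405 = $120.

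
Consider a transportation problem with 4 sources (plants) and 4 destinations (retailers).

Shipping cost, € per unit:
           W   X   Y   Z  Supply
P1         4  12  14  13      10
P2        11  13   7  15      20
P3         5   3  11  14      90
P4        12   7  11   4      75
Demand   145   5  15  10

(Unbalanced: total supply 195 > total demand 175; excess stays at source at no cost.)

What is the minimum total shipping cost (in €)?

Optimal allocation:
  P1->W: 10 units
  P2->W: 5 units
  P2->Y: 15 units
  P3->W: 90 units
  P4->W: 40 units
  P4->X: 5 units
  P4->Z: 10 units
Total cost = €1205.

1205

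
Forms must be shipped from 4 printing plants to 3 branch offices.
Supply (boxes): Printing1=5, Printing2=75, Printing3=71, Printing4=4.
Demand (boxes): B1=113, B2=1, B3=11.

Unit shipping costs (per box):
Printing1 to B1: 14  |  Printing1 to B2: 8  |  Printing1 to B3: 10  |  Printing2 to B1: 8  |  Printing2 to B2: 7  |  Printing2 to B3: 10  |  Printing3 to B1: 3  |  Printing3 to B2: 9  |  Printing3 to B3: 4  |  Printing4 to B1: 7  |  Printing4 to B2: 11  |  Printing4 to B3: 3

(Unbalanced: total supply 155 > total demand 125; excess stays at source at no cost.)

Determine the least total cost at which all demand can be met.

631

An optimal shipping plan:
  Printing2 to B1: 49 boxes
  Printing2 to B2: 1 boxes
  Printing3 to B1: 64 boxes
  Printing3 to B3: 7 boxes
  Printing4 to B3: 4 boxes
Total cost = 631.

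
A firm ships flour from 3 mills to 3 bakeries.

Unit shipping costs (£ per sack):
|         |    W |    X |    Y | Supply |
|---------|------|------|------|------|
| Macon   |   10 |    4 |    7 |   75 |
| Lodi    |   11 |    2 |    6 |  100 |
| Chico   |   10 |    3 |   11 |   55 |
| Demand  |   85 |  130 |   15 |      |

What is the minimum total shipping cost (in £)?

1245

An optimal shipping plan:
  Macon->W: 60 × £10 = £600
  Macon->Y: 15 × £7 = £105
  Lodi->X: 100 × £2 = £200
  Chico->W: 25 × £10 = £250
  Chico->X: 30 × £3 = £90
Total = 600 + 105 + 200 + 250 + 90 = £1245.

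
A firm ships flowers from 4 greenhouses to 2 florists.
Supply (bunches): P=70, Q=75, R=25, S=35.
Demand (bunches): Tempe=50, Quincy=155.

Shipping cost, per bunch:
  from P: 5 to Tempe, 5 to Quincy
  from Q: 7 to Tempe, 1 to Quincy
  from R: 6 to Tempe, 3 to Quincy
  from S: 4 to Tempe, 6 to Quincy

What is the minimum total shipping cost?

640

Optimal allocation:
  P to Tempe: 15 × 5 = 75
  P to Quincy: 55 × 5 = 275
  Q to Quincy: 75 × 1 = 75
  R to Quincy: 25 × 3 = 75
  S to Tempe: 35 × 4 = 140
Total = 75 + 275 + 75 + 75 + 140 = 640.
(Supply check: P ships 70; Q ships 75; R ships 25; S ships 35.)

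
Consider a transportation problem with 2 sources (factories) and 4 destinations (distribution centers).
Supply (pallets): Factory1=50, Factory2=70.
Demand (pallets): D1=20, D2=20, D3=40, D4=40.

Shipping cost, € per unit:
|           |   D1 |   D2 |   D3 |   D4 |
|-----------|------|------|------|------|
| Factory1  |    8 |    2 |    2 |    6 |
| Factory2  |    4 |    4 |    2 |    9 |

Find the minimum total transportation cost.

460

An optimal shipping plan:
  Factory1→D2: 10 pallets
  Factory1→D4: 40 pallets
  Factory2→D1: 20 pallets
  Factory2→D2: 10 pallets
  Factory2→D3: 40 pallets
Total cost = €460.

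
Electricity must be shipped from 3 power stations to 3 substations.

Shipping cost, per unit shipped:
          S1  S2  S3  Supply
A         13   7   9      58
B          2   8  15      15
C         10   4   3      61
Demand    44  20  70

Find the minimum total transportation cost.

One minimum-cost allocation:
  A–S1: 29 × 13 = 377
  A–S2: 20 × 7 = 140
  A–S3: 9 × 9 = 81
  B–S1: 15 × 2 = 30
  C–S3: 61 × 3 = 183
Total = 377 + 140 + 81 + 30 + 183 = 811.
(Supply check: A ships 58; B ships 15; C ships 61.)

811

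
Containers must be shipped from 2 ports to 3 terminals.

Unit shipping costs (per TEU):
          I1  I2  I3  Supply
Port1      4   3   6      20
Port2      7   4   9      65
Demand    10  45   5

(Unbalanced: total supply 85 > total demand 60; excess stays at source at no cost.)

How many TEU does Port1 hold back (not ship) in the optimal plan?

Minimum-cost shipments:
  Port1->I1: 10 TEU
  Port1->I2: 5 TEU
  Port1->I3: 5 TEU
  Port2->I2: 40 TEU
Total cost = 245.
Port1 ships 20 of its 20, leaving 0.

0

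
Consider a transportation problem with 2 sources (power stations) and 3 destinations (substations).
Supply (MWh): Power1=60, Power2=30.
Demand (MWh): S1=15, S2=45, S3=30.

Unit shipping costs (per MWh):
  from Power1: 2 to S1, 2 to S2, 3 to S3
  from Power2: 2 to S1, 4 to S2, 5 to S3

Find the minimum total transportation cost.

240

An optimal shipping plan:
  Power1->S2: 30 MWh
  Power1->S3: 30 MWh
  Power2->S1: 15 MWh
  Power2->S2: 15 MWh
Total cost = 240.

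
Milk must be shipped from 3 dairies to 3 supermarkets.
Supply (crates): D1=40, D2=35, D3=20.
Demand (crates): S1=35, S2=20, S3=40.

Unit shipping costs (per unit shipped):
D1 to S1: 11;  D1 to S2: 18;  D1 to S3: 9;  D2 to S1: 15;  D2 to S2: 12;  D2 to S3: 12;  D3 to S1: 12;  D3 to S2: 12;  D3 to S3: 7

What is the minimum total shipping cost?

990

Optimal allocation:
  D1 to S1: 35 × 11 = 385
  D1 to S3: 5 × 9 = 45
  D2 to S2: 20 × 12 = 240
  D2 to S3: 15 × 12 = 180
  D3 to S3: 20 × 7 = 140
Total = 385 + 45 + 240 + 180 + 140 = 990.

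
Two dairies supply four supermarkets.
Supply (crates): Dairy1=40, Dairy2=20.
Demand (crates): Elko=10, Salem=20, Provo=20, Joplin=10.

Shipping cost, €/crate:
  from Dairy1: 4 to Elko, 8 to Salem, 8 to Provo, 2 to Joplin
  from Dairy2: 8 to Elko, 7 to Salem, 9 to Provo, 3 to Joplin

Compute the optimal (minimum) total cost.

Optimal allocation:
  Dairy1->Elko: 10 × €4 = €40
  Dairy1->Provo: 20 × €8 = €160
  Dairy1->Joplin: 10 × €2 = €20
  Dairy2->Salem: 20 × €7 = €140
Total = 40 + 160 + 20 + 140 = €360.
(Supply check: Dairy1 ships 40; Dairy2 ships 20.)

360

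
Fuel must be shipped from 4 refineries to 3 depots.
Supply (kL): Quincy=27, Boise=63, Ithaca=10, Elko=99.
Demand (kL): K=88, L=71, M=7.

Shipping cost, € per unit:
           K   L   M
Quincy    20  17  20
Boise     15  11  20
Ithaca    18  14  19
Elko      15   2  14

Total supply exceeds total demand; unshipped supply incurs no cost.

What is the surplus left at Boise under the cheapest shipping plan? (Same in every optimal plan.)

0

An optimal plan:
  Boise→K: 63 × €15 = €945
  Ithaca→K: 4 × €18 = €72
  Elko→K: 21 × €15 = €315
  Elko→L: 71 × €2 = €142
  Elko→M: 7 × €14 = €98
Total cost = €1572.
Boise ships 63 of its 63, leaving 0.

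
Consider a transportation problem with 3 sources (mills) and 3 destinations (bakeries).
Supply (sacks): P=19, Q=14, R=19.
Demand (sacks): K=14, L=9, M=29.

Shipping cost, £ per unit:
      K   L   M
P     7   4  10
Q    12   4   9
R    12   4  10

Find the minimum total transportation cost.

410

Optimal allocation:
  P->K: 14 × £7 = £98
  P->M: 5 × £10 = £50
  Q->M: 14 × £9 = £126
  R->L: 9 × £4 = £36
  R->M: 10 × £10 = £100
Total = 98 + 50 + 126 + 36 + 100 = £410.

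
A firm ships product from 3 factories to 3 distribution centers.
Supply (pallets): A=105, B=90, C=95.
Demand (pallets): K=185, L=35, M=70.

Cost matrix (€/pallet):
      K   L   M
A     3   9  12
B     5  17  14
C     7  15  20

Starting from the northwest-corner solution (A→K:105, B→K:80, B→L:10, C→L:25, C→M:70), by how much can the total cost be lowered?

Current plan cost = 105·3 + 80·5 + 10·17 + 25·15 + 70·20 = €2660.
Optimal plan:
  A->L: 35 × €9 = €315
  A->M: 70 × €12 = €840
  B->K: 90 × €5 = €450
  C->K: 95 × €7 = €665
Optimal cost = €2270.
Saving = 2660 − 2270 = €390.

390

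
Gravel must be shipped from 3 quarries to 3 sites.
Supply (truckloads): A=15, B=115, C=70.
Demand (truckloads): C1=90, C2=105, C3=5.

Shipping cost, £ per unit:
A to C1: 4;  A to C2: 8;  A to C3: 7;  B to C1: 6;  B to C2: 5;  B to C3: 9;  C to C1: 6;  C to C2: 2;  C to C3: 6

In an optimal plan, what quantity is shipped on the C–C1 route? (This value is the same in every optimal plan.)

The minimum-cost plan:
  A->C1: 10 × £4 = £40
  A->C3: 5 × £7 = £35
  B->C1: 80 × £6 = £480
  B->C2: 35 × £5 = £175
  C->C2: 70 × £2 = £140
Total cost = £870.
The route C→C1 is not used.

0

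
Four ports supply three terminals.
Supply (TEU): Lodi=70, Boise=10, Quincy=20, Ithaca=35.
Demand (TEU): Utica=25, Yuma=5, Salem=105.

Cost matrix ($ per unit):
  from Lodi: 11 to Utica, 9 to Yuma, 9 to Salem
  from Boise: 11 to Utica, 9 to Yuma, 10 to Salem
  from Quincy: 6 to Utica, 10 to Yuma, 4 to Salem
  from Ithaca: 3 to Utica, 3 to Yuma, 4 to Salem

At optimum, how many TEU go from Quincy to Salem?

20

The minimum-cost plan:
  Lodi->Salem: 70 × $9 = $630
  Boise->Yuma: 5 × $9 = $45
  Boise->Salem: 5 × $10 = $50
  Quincy->Salem: 20 × $4 = $80
  Ithaca->Utica: 25 × $3 = $75
  Ithaca->Salem: 10 × $4 = $40
Total cost = $920.
So Quincy→Salem carries 20 TEU.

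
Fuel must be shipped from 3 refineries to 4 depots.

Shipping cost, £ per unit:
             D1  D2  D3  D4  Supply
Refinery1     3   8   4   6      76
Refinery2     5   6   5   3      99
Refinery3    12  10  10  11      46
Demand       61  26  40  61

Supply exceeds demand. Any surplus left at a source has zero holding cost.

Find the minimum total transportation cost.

An optimal shipping plan:
  Refinery1 to D1: 61 × £3 = £183
  Refinery1 to D3: 15 × £4 = £60
  Refinery2 to D2: 13 × £6 = £78
  Refinery2 to D3: 25 × £5 = £125
  Refinery2 to D4: 61 × £3 = £183
  Refinery3 to D2: 13 × £10 = £130
Total = 183 + 60 + 78 + 125 + 183 + 130 = £759.

759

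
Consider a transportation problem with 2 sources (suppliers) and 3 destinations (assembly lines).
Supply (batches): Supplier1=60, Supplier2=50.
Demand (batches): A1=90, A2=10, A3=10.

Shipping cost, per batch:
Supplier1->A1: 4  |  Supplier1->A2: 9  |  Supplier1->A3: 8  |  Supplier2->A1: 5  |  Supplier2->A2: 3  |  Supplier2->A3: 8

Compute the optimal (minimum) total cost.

Optimal allocation:
  Supplier1–A1: 60 × 4 = 240
  Supplier2–A1: 30 × 5 = 150
  Supplier2–A2: 10 × 3 = 30
  Supplier2–A3: 10 × 8 = 80
Total = 240 + 150 + 30 + 80 = 500.

500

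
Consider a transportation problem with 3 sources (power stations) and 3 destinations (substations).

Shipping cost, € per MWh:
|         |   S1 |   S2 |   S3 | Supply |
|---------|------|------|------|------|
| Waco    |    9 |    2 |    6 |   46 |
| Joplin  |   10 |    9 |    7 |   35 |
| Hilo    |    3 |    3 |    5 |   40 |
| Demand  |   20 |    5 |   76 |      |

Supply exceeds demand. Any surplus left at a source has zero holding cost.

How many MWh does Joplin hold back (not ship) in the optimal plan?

20

Minimum-cost shipments:
  Waco→S2: 5 MWh
  Waco→S3: 41 MWh
  Joplin→S3: 15 MWh
  Hilo→S1: 20 MWh
  Hilo→S3: 20 MWh
Total cost = €521.
Joplin ships 15 of its 35, leaving 20.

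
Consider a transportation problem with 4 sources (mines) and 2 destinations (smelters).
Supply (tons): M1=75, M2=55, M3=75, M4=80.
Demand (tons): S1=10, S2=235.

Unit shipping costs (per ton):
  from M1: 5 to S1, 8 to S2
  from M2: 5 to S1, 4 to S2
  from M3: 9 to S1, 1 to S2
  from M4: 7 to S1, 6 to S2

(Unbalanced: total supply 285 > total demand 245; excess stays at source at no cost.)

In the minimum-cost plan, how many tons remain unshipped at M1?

40

Minimum-cost shipments:
  M1→S1: 10 × 5 = 50
  M1→S2: 25 × 8 = 200
  M2→S2: 55 × 4 = 220
  M3→S2: 75 × 1 = 75
  M4→S2: 80 × 6 = 480
Total cost = 1025.
M1 ships 35 of its 75, leaving 40.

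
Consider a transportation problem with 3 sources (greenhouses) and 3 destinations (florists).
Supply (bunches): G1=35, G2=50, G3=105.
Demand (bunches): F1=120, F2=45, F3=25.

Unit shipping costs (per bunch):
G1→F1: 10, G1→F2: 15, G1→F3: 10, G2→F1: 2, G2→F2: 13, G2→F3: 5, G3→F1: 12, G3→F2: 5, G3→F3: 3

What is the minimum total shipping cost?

One minimum-cost allocation:
  G1→F1: 35 bunches
  G2→F1: 50 bunches
  G3→F1: 35 bunches
  G3→F2: 45 bunches
  G3→F3: 25 bunches
Total cost = 1170.

1170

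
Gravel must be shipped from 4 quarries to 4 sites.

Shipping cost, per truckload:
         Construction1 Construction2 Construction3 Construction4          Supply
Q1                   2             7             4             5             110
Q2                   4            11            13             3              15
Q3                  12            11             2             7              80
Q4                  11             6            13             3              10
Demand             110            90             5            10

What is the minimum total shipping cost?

A cheapest plan:
  Q1 to Construction1: 105 truckloads
  Q1 to Construction2: 5 truckloads
  Q2 to Construction1: 5 truckloads
  Q2 to Construction4: 10 truckloads
  Q3 to Construction2: 75 truckloads
  Q3 to Construction3: 5 truckloads
  Q4 to Construction2: 10 truckloads
Total cost = 1190.

1190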